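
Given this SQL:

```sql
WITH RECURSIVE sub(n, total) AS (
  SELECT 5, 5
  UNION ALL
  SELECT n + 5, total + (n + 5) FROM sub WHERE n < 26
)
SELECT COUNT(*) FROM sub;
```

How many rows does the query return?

6

Base: n=5, total=5.
Iteration 1: 5 < 26 holds -> n = 5 + 5 = 10, total = 5 + 10 = 15.
Iteration 2: 10 < 26 holds -> n = 10 + 5 = 15, total = 15 + 15 = 30.
Iteration 3: 15 < 26 holds -> n = 15 + 5 = 20, total = 30 + 20 = 50.
Iteration 4: 20 < 26 holds -> n = 20 + 5 = 25, total = 50 + 25 = 75.
Iteration 5: 25 < 26 holds -> n = 25 + 5 = 30, total = 75 + 30 = 105.
Iteration 6: 30 < 26 fails; recursion stops.
Total rows emitted: 6.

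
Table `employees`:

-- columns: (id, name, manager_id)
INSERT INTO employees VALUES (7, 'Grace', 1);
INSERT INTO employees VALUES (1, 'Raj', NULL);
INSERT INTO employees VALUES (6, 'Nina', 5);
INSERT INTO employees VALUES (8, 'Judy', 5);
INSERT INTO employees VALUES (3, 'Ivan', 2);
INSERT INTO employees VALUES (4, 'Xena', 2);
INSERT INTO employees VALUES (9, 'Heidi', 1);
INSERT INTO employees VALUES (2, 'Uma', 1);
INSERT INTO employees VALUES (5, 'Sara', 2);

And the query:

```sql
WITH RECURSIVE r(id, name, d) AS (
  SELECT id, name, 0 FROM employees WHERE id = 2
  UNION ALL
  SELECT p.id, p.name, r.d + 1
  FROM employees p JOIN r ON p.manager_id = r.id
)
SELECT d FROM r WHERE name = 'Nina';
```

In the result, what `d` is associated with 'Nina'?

2

Base: id=2 (Uma) at d 0.
Iteration 1: rows with manager_id in {2} -> Ivan (id 3, d 1), Xena (id 4, d 1), Sara (id 5, d 1).
Iteration 2: rows with manager_id in {3,4,5} -> Nina (id 6, d 2), Judy (id 8, d 2).
Iteration 3: no rows with manager_id in {6,8}; recursion stops.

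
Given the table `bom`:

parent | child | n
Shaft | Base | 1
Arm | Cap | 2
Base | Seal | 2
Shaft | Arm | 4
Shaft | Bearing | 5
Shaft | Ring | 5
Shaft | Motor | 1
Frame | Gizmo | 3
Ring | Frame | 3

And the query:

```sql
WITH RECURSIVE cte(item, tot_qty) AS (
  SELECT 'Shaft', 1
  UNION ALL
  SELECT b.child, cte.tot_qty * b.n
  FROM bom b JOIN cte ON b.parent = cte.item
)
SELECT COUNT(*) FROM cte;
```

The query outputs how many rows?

10

Base: (Shaft, tot_qty=1).
Iteration 1: components of {Shaft} -> Arm = 1*4 = 4, Base = 1*1 = 1, Bearing = 1*5 = 5, Motor = 1*1 = 1, Ring = 1*5 = 5.
Iteration 2: components of {Arm,Base,Bearing,Motor,Ring} -> Cap = 4*2 = 8, Frame = 5*3 = 15, Seal = 1*2 = 2.
Iteration 3: components of {Cap,Frame,Seal} -> Gizmo = 15*3 = 45.
Iteration 4: no further components; recursion stops.
Total rows emitted: 10.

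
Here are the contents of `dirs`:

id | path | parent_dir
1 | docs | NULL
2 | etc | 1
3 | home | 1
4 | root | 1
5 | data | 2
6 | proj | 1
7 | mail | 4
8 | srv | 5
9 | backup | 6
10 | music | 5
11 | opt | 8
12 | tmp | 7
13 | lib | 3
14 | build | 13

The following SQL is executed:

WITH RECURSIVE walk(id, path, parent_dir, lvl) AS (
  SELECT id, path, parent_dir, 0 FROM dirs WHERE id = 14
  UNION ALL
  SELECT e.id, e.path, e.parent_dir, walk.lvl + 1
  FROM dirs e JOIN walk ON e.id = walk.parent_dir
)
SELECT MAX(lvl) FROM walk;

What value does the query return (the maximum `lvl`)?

Base: id=14 (build), parent_dir=13, lvl 0.
Iteration 1: join on id=13 -> lib (id 13, parent_dir=3, lvl 1).
Iteration 2: join on id=3 -> home (id 3, parent_dir=1, lvl 2).
Iteration 3: join on id=1 -> docs (id 1, parent_dir=NULL, lvl 3).
Iteration 4: parent_dir is NULL; no match; recursion stops.
lvl values: 0, 1, 2, 3; the maximum is 3.

3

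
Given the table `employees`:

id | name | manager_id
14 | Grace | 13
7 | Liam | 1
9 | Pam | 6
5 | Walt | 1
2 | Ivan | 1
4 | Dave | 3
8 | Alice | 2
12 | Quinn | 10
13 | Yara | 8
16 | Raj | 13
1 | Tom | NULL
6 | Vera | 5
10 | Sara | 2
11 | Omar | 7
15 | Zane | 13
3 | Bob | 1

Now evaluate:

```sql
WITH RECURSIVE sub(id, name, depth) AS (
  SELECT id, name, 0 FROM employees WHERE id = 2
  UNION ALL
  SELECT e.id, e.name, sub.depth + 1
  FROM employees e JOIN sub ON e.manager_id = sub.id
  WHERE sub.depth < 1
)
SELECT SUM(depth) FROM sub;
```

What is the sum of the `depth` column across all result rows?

2

Base: id=2 (Ivan) at depth 0.
Iteration 1: rows with manager_id in {2} -> Alice (id 8, depth 1), Sara (id 10, depth 1).
Iteration 2: depth < 1 fails for all current rows; recursion stops.
SUM(depth) = 0 + 1 + 1 = 2.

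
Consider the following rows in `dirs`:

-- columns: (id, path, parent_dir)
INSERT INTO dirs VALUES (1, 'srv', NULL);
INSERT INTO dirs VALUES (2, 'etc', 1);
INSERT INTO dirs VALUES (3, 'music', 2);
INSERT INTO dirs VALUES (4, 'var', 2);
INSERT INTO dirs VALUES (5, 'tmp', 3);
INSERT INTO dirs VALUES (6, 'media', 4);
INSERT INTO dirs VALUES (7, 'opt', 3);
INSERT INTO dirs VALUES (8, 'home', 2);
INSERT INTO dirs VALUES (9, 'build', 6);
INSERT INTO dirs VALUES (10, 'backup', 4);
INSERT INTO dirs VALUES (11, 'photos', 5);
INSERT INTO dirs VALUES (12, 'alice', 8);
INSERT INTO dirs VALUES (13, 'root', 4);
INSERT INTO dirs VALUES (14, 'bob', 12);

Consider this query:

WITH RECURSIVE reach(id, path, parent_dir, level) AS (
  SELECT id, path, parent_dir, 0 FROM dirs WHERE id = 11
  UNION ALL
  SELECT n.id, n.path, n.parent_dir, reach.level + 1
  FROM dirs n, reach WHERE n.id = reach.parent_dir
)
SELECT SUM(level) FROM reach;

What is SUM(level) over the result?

10

Base: id=11 (photos), parent_dir=5, level 0.
Iteration 1: join on id=5 -> tmp (id 5, parent_dir=3, level 1).
Iteration 2: join on id=3 -> music (id 3, parent_dir=2, level 2).
Iteration 3: join on id=2 -> etc (id 2, parent_dir=1, level 3).
Iteration 4: join on id=1 -> srv (id 1, parent_dir=NULL, level 4).
Iteration 5: parent_dir is NULL; no match; recursion stops.
SUM(level) = 0 + 1 + 2 + 3 + 4 = 10.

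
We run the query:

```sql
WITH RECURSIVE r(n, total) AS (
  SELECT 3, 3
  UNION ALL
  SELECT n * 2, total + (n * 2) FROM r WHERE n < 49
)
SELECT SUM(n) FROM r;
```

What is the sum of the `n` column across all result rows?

Base: n=3, total=3.
Iteration 1: 3 < 49 holds -> n = 3 * 2 = 6, total = 3 + 6 = 9.
Iteration 2: 6 < 49 holds -> n = 6 * 2 = 12, total = 9 + 12 = 21.
Iteration 3: 12 < 49 holds -> n = 12 * 2 = 24, total = 21 + 24 = 45.
Iteration 4: 24 < 49 holds -> n = 24 * 2 = 48, total = 45 + 48 = 93.
Iteration 5: 48 < 49 holds -> n = 48 * 2 = 96, total = 93 + 96 = 189.
Iteration 6: 96 < 49 fails; recursion stops.
SUM(n) = 3 + 6 + 12 + 24 + 48 + 96 = 189.

189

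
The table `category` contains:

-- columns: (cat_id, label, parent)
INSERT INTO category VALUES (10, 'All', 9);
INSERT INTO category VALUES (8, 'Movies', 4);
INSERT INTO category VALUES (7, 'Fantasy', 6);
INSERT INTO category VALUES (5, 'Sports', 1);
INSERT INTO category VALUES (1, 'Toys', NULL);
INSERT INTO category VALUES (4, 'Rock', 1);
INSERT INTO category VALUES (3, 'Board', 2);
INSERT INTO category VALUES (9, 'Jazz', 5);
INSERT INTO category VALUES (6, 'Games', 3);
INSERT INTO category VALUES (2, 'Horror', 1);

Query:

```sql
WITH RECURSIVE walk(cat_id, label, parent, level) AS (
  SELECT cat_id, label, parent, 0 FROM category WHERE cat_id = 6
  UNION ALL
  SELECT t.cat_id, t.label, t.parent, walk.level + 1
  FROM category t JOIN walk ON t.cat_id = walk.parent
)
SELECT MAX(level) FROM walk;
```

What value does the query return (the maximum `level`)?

3

Base: cat_id=6 (Games), parent=3, level 0.
Iteration 1: join on cat_id=3 -> Board (id 3, parent=2, level 1).
Iteration 2: join on cat_id=2 -> Horror (id 2, parent=1, level 2).
Iteration 3: join on cat_id=1 -> Toys (id 1, parent=NULL, level 3).
Iteration 4: parent is NULL; no match; recursion stops.
level values: 0, 1, 2, 3; the maximum is 3.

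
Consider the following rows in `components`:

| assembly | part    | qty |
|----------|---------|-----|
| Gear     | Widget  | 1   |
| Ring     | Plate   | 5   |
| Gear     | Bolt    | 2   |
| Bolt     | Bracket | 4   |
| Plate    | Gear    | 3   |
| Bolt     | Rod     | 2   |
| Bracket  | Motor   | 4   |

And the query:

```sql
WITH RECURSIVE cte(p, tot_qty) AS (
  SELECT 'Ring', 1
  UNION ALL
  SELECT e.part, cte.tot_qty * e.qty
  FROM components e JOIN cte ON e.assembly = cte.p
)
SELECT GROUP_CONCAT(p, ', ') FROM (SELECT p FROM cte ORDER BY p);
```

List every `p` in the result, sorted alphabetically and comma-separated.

Base: (Ring, tot_qty=1).
Iteration 1: components of {Ring} -> Plate = 1*5 = 5.
Iteration 2: components of {Plate} -> Gear = 5*3 = 15.
Iteration 3: components of {Gear} -> Bolt = 15*2 = 30, Widget = 15*1 = 15.
Iteration 4: components of {Bolt,Widget} -> Bracket = 30*4 = 120, Rod = 30*2 = 60.
Iteration 5: components of {Bracket,Rod} -> Motor = 120*4 = 480.
Iteration 6: no further components; recursion stops.

Bolt, Bracket, Gear, Motor, Plate, Ring, Rod, Widget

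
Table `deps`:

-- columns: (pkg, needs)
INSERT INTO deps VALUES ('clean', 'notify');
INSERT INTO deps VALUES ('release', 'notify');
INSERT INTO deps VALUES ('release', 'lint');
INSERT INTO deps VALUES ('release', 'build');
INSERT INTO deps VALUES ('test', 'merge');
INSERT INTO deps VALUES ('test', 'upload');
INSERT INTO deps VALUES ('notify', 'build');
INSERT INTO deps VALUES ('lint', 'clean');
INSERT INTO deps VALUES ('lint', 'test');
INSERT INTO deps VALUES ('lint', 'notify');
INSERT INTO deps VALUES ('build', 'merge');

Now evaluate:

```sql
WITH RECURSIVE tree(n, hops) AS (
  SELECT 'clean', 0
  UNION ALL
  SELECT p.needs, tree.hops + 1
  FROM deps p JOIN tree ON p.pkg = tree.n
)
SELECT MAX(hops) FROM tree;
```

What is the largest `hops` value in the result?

Base: (clean, hops=0).
Iteration 1: edges from {clean} -> (notify, hops=1).
Iteration 2: edges from {notify} -> (build, hops=2).
Iteration 3: edges from {build} -> (merge, hops=3).
Iteration 4: no outgoing edges from {merge}; recursion stops.
hops values: 0, 1, 2, 3; the maximum is 3.

3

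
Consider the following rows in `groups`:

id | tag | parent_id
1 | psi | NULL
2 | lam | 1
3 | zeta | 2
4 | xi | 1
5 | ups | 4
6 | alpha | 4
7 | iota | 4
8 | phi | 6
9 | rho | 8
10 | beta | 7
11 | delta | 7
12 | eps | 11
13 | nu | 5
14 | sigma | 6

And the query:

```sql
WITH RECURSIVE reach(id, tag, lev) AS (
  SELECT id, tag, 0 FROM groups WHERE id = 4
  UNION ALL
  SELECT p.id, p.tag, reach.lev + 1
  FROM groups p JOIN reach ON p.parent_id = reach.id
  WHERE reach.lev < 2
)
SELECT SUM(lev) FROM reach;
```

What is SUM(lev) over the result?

13

Base: id=4 (xi) at lev 0.
Iteration 1: rows with parent_id in {4} -> ups (id 5, lev 1), alpha (id 6, lev 1), iota (id 7, lev 1).
Iteration 2: rows with parent_id in {5,6,7} -> phi (id 8, lev 2), beta (id 10, lev 2), delta (id 11, lev 2), nu (id 13, lev 2), sigma (id 14, lev 2).
Iteration 3: lev < 2 fails for all current rows; recursion stops.
SUM(lev) = 0 + 1 + 1 + 1 + 2 + 2 + 2 + 2 + 2 = 13.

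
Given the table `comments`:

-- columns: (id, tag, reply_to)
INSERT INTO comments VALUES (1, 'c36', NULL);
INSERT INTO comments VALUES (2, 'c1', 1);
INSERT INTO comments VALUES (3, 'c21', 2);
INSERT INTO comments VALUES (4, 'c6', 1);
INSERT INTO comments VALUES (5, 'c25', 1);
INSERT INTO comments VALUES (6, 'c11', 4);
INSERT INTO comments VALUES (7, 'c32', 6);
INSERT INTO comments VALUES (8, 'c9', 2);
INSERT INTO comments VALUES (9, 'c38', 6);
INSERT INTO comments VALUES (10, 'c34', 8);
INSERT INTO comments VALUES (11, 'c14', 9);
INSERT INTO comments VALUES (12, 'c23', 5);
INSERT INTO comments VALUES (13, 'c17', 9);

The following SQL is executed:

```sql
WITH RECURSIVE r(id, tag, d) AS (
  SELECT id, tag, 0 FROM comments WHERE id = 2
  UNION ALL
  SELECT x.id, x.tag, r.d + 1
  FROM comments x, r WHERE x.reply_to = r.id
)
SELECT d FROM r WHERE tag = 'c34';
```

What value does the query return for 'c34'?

Base: id=2 (c1) at d 0.
Iteration 1: rows with reply_to in {2} -> c21 (id 3, d 1), c9 (id 8, d 1).
Iteration 2: rows with reply_to in {3,8} -> c34 (id 10, d 2).
Iteration 3: no rows with reply_to in {10}; recursion stops.

2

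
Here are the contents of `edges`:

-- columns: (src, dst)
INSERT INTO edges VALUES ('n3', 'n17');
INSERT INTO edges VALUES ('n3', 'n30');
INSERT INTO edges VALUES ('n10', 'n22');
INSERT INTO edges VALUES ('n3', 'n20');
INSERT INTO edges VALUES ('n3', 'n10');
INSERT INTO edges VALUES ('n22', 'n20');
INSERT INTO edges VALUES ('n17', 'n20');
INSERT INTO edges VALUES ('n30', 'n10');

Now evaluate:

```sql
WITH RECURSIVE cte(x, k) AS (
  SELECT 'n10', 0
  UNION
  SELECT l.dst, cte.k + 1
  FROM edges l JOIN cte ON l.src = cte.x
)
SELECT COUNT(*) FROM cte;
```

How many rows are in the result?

Base: (n10, k=0).
Iteration 1: edges from {n10} -> (n22, k=1).
Iteration 2: edges from {n22} -> (n20, k=2).
Iteration 3: no outgoing edges from {n20}; recursion stops.
Total rows emitted: 3.

3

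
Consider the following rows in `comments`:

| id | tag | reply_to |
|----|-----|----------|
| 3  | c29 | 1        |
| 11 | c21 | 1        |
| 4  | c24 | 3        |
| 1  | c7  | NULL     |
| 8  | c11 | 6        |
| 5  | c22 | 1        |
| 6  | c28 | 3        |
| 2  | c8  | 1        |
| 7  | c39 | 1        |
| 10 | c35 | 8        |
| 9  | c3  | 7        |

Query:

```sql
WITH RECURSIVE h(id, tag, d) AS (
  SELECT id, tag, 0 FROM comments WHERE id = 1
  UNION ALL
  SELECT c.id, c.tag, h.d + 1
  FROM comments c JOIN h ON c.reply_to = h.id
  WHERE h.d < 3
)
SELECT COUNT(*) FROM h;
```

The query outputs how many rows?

10

Base: id=1 (c7) at d 0.
Iteration 1: rows with reply_to in {1} -> c8 (id 2, d 1), c29 (id 3, d 1), c22 (id 5, d 1), c39 (id 7, d 1), c21 (id 11, d 1).
Iteration 2: rows with reply_to in {2,3,5,7,11} -> c24 (id 4, d 2), c28 (id 6, d 2), c3 (id 9, d 2).
Iteration 3: rows with reply_to in {4,6,9} -> c11 (id 8, d 3).
Iteration 4: d < 3 fails for all current rows; recursion stops.
Total rows emitted: 10.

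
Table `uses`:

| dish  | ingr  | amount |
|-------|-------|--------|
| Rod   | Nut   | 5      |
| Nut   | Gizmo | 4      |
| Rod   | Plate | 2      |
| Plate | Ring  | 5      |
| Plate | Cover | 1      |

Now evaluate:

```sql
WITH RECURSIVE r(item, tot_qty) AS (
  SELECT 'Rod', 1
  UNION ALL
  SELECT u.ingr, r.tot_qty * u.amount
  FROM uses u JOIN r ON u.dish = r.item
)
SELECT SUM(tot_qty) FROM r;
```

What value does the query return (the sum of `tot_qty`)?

40

Base: (Rod, tot_qty=1).
Iteration 1: components of {Rod} -> Nut = 1*5 = 5, Plate = 1*2 = 2.
Iteration 2: components of {Nut,Plate} -> Cover = 2*1 = 2, Gizmo = 5*4 = 20, Ring = 2*5 = 10.
Iteration 3: no further components; recursion stops.
SUM(tot_qty) = 1 + 5 + 2 + 20 + 10 + 2 = 40.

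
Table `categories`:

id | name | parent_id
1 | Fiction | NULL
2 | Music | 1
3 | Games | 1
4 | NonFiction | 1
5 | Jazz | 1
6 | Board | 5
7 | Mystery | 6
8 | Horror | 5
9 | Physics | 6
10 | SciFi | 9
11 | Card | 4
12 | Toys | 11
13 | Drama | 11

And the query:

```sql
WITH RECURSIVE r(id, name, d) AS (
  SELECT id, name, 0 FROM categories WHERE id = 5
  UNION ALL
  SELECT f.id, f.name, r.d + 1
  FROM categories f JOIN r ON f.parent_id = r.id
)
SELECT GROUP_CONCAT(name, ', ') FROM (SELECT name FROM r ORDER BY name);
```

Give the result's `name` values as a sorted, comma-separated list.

Base: id=5 (Jazz) at d 0.
Iteration 1: rows with parent_id in {5} -> Board (id 6, d 1), Horror (id 8, d 1).
Iteration 2: rows with parent_id in {6,8} -> Mystery (id 7, d 2), Physics (id 9, d 2).
Iteration 3: rows with parent_id in {7,9} -> SciFi (id 10, d 3).
Iteration 4: no rows with parent_id in {10}; recursion stops.

Board, Horror, Jazz, Mystery, Physics, SciFi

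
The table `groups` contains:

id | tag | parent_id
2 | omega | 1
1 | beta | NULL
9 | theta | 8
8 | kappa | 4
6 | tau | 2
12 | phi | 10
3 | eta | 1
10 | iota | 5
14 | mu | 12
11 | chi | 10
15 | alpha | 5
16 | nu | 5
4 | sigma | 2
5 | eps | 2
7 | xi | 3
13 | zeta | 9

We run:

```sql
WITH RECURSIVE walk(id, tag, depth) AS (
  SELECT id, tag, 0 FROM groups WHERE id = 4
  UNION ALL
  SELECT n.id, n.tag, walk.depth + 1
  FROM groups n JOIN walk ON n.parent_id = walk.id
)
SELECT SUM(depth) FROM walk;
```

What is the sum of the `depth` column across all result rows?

Base: id=4 (sigma) at depth 0.
Iteration 1: rows with parent_id in {4} -> kappa (id 8, depth 1).
Iteration 2: rows with parent_id in {8} -> theta (id 9, depth 2).
Iteration 3: rows with parent_id in {9} -> zeta (id 13, depth 3).
Iteration 4: no rows with parent_id in {13}; recursion stops.
SUM(depth) = 0 + 1 + 2 + 3 = 6.

6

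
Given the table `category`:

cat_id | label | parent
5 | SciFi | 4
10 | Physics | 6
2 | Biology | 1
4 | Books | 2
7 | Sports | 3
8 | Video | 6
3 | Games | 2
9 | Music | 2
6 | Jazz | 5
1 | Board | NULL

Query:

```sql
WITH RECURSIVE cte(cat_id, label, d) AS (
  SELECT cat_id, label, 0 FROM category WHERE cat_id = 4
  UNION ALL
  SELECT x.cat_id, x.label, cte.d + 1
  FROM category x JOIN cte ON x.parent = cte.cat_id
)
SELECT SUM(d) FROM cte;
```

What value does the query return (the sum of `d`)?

Base: cat_id=4 (Books) at d 0.
Iteration 1: rows with parent in {4} -> SciFi (id 5, d 1).
Iteration 2: rows with parent in {5} -> Jazz (id 6, d 2).
Iteration 3: rows with parent in {6} -> Video (id 8, d 3), Physics (id 10, d 3).
Iteration 4: no rows with parent in {8,10}; recursion stops.
SUM(d) = 0 + 1 + 2 + 3 + 3 = 9.

9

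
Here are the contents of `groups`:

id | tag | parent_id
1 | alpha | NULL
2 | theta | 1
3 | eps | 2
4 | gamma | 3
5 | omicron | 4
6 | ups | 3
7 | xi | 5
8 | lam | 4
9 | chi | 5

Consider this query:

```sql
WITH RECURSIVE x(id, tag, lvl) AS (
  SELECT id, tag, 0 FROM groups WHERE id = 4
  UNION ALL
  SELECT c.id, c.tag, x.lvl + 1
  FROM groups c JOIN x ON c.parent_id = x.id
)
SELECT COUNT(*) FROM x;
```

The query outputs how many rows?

Base: id=4 (gamma) at lvl 0.
Iteration 1: rows with parent_id in {4} -> omicron (id 5, lvl 1), lam (id 8, lvl 1).
Iteration 2: rows with parent_id in {5,8} -> xi (id 7, lvl 2), chi (id 9, lvl 2).
Iteration 3: no rows with parent_id in {7,9}; recursion stops.
Total rows emitted: 5.

5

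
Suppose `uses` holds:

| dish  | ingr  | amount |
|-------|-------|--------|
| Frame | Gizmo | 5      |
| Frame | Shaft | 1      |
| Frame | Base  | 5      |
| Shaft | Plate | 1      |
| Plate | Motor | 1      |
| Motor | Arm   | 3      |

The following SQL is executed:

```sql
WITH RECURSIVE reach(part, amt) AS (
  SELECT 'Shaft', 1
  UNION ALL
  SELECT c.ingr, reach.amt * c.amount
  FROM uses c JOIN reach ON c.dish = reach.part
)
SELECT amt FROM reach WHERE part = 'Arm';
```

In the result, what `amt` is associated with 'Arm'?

3

Base: (Shaft, amt=1).
Iteration 1: components of {Shaft} -> Plate = 1*1 = 1.
Iteration 2: components of {Plate} -> Motor = 1*1 = 1.
Iteration 3: components of {Motor} -> Arm = 1*3 = 3.
Iteration 4: no further components; recursion stops.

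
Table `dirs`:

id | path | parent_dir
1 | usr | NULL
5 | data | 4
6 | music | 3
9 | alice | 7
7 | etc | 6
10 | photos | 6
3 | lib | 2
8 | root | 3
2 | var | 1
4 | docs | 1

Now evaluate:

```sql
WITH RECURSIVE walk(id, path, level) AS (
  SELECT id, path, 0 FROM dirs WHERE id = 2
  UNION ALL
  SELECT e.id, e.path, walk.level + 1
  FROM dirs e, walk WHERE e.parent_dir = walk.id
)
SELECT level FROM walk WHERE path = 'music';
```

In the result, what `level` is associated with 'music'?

Base: id=2 (var) at level 0.
Iteration 1: rows with parent_dir in {2} -> lib (id 3, level 1).
Iteration 2: rows with parent_dir in {3} -> music (id 6, level 2), root (id 8, level 2).
Iteration 3: rows with parent_dir in {6,8} -> etc (id 7, level 3), photos (id 10, level 3).
Iteration 4: rows with parent_dir in {7,10} -> alice (id 9, level 4).
Iteration 5: no rows with parent_dir in {9}; recursion stops.

2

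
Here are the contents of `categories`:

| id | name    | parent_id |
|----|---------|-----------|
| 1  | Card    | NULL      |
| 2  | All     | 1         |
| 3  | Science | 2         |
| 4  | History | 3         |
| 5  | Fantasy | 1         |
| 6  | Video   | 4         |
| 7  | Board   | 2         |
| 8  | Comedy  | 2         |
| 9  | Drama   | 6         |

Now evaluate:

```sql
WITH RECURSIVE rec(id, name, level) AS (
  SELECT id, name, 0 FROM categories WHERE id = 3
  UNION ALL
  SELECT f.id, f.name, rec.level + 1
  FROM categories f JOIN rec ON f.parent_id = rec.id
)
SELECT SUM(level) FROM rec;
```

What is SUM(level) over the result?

Base: id=3 (Science) at level 0.
Iteration 1: rows with parent_id in {3} -> History (id 4, level 1).
Iteration 2: rows with parent_id in {4} -> Video (id 6, level 2).
Iteration 3: rows with parent_id in {6} -> Drama (id 9, level 3).
Iteration 4: no rows with parent_id in {9}; recursion stops.
SUM(level) = 0 + 1 + 2 + 3 = 6.

6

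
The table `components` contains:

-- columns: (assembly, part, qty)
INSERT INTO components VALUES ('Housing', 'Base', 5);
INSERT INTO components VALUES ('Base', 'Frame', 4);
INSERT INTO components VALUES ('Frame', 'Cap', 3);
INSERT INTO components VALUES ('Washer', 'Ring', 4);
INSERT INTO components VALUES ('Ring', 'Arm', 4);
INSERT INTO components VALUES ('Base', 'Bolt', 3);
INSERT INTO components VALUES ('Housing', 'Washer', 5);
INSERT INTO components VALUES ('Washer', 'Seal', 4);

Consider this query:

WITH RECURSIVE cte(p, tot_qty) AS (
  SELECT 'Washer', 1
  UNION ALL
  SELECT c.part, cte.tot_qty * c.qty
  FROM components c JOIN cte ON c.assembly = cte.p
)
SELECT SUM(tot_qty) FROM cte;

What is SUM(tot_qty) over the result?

Base: (Washer, tot_qty=1).
Iteration 1: components of {Washer} -> Ring = 1*4 = 4, Seal = 1*4 = 4.
Iteration 2: components of {Ring,Seal} -> Arm = 4*4 = 16.
Iteration 3: no further components; recursion stops.
SUM(tot_qty) = 1 + 4 + 4 + 16 = 25.

25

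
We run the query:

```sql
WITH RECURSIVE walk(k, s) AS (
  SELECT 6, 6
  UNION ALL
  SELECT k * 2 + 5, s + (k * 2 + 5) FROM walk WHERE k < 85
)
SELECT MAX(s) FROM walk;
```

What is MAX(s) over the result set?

316

Base: k=6, s=6.
Iteration 1: 6 < 85 holds -> k = 6 * 2 + 5 = 17, s = 6 + 17 = 23.
Iteration 2: 17 < 85 holds -> k = 17 * 2 + 5 = 39, s = 23 + 39 = 62.
Iteration 3: 39 < 85 holds -> k = 39 * 2 + 5 = 83, s = 62 + 83 = 145.
Iteration 4: 83 < 85 holds -> k = 83 * 2 + 5 = 171, s = 145 + 171 = 316.
Iteration 5: 171 < 85 fails; recursion stops.
s values: 6, 23, 62, 145, 316; the maximum is 316.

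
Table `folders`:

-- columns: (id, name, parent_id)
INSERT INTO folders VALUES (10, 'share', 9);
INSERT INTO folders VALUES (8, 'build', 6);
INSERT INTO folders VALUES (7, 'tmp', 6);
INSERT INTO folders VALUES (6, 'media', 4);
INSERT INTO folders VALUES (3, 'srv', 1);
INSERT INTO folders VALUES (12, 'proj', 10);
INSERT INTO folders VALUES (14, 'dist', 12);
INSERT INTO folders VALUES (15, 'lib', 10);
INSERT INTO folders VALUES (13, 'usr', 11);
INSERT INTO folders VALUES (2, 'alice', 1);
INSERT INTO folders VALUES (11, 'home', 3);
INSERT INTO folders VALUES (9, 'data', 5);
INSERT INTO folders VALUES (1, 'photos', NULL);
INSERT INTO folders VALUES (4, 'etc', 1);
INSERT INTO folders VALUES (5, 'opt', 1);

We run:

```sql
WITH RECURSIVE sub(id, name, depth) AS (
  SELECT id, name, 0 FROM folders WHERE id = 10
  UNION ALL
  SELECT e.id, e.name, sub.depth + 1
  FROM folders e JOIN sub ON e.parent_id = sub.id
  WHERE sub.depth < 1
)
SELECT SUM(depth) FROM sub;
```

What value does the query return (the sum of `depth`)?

Base: id=10 (share) at depth 0.
Iteration 1: rows with parent_id in {10} -> proj (id 12, depth 1), lib (id 15, depth 1).
Iteration 2: depth < 1 fails for all current rows; recursion stops.
SUM(depth) = 0 + 1 + 1 = 2.

2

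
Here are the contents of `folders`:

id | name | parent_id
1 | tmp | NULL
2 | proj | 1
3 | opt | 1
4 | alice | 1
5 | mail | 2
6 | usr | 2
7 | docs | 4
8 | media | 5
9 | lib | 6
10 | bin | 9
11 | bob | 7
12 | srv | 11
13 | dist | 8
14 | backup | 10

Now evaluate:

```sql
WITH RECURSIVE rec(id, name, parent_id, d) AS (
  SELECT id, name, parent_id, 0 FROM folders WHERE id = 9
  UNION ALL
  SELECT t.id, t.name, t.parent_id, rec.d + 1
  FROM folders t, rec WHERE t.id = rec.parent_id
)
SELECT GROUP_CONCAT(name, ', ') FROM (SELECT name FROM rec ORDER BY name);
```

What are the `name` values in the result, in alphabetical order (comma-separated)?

lib, proj, tmp, usr

Base: id=9 (lib), parent_id=6, d 0.
Iteration 1: join on id=6 -> usr (id 6, parent_id=2, d 1).
Iteration 2: join on id=2 -> proj (id 2, parent_id=1, d 2).
Iteration 3: join on id=1 -> tmp (id 1, parent_id=NULL, d 3).
Iteration 4: parent_id is NULL; no match; recursion stops.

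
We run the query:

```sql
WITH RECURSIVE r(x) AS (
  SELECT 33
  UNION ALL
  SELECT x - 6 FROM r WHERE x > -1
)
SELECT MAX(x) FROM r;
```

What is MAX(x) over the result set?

Base: x=33.
Iteration 1: 33 > -1 holds -> x = 33 - 6 = 27.
Iteration 2: 27 > -1 holds -> x = 27 - 6 = 21.
Iteration 3: 21 > -1 holds -> x = 21 - 6 = 15.
Iteration 4: 15 > -1 holds -> x = 15 - 6 = 9.
Iteration 5: 9 > -1 holds -> x = 9 - 6 = 3.
Iteration 6: 3 > -1 holds -> x = 3 - 6 = -3.
Iteration 7: -3 > -1 fails; recursion stops.
x values: 33, 27, 21, 15, 9, 3, -3; the maximum is 33.

33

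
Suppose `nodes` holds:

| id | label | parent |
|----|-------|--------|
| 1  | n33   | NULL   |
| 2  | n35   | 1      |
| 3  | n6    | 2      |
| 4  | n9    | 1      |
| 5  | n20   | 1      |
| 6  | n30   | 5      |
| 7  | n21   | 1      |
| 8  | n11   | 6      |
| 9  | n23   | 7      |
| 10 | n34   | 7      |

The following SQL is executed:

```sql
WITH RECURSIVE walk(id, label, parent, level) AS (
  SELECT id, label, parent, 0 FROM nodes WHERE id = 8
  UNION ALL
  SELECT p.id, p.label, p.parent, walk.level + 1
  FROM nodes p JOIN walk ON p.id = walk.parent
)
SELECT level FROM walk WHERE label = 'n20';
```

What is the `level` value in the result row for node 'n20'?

Base: id=8 (n11), parent=6, level 0.
Iteration 1: join on id=6 -> n30 (id 6, parent=5, level 1).
Iteration 2: join on id=5 -> n20 (id 5, parent=1, level 2).
Iteration 3: join on id=1 -> n33 (id 1, parent=NULL, level 3).
Iteration 4: parent is NULL; no match; recursion stops.

2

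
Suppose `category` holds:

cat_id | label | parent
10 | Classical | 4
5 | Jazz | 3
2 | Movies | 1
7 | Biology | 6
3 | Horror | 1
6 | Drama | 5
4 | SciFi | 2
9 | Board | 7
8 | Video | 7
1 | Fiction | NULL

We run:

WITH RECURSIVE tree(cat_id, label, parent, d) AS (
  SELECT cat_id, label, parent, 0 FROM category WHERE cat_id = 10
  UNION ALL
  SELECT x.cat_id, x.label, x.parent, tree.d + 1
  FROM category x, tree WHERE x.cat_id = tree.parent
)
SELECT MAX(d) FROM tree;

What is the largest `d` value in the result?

3

Base: cat_id=10 (Classical), parent=4, d 0.
Iteration 1: join on cat_id=4 -> SciFi (id 4, parent=2, d 1).
Iteration 2: join on cat_id=2 -> Movies (id 2, parent=1, d 2).
Iteration 3: join on cat_id=1 -> Fiction (id 1, parent=NULL, d 3).
Iteration 4: parent is NULL; no match; recursion stops.
d values: 0, 1, 2, 3; the maximum is 3.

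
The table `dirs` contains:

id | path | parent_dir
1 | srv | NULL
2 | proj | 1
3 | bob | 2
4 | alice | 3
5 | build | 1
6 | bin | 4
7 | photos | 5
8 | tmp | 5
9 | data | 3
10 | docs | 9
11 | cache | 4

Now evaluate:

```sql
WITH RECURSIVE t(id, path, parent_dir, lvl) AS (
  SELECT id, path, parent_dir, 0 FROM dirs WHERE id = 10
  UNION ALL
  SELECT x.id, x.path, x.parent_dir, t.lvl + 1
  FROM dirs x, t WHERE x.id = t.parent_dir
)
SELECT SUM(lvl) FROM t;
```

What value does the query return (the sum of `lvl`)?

10

Base: id=10 (docs), parent_dir=9, lvl 0.
Iteration 1: join on id=9 -> data (id 9, parent_dir=3, lvl 1).
Iteration 2: join on id=3 -> bob (id 3, parent_dir=2, lvl 2).
Iteration 3: join on id=2 -> proj (id 2, parent_dir=1, lvl 3).
Iteration 4: join on id=1 -> srv (id 1, parent_dir=NULL, lvl 4).
Iteration 5: parent_dir is NULL; no match; recursion stops.
SUM(lvl) = 0 + 1 + 2 + 3 + 4 = 10.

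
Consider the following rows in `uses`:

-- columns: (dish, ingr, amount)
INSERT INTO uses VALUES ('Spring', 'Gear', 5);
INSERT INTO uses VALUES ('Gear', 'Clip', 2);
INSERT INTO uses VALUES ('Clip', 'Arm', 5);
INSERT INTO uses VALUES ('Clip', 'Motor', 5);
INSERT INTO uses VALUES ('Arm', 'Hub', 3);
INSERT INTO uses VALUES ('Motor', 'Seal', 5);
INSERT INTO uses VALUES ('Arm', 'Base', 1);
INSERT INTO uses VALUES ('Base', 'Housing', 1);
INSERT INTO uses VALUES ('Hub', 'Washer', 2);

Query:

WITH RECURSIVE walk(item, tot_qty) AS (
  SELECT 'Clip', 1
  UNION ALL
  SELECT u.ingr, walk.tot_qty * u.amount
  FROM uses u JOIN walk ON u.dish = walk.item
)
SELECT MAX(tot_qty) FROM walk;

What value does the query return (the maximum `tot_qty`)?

30

Base: (Clip, tot_qty=1).
Iteration 1: components of {Clip} -> Arm = 1*5 = 5, Motor = 1*5 = 5.
Iteration 2: components of {Arm,Motor} -> Base = 5*1 = 5, Hub = 5*3 = 15, Seal = 5*5 = 25.
Iteration 3: components of {Base,Hub,Seal} -> Housing = 5*1 = 5, Washer = 15*2 = 30.
Iteration 4: no further components; recursion stops.
tot_qty values: 1, 5, 5, 15, 5, 25, 30, 5; the maximum is 30.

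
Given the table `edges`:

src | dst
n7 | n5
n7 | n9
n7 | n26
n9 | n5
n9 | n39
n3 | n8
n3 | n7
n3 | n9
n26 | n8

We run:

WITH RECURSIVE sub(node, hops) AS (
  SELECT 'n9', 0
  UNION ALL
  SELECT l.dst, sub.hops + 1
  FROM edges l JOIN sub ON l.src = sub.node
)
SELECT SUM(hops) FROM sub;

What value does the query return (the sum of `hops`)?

2

Base: (n9, hops=0).
Iteration 1: edges from {n9} -> (n39, hops=1), (n5, hops=1).
Iteration 2: no outgoing edges from {n39,n5}; recursion stops.
SUM(hops) = 0 + 1 + 1 = 2.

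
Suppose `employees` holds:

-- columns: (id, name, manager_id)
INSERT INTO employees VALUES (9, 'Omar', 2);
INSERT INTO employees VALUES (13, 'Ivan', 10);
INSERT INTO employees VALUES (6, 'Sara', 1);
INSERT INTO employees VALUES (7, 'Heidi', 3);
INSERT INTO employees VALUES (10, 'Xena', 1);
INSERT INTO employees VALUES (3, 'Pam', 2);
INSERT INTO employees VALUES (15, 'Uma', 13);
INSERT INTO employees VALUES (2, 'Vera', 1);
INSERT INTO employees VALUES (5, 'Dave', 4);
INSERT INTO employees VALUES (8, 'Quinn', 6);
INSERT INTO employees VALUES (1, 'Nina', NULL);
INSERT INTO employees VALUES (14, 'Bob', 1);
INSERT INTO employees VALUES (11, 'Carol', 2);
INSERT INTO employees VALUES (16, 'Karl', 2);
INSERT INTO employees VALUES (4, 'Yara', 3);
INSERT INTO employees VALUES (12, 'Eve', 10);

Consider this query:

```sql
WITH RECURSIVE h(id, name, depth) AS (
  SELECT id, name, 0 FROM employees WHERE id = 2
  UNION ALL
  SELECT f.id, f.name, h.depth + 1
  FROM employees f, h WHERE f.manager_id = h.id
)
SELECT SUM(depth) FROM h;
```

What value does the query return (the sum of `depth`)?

Base: id=2 (Vera) at depth 0.
Iteration 1: rows with manager_id in {2} -> Pam (id 3, depth 1), Omar (id 9, depth 1), Carol (id 11, depth 1), Karl (id 16, depth 1).
Iteration 2: rows with manager_id in {3,9,11,16} -> Yara (id 4, depth 2), Heidi (id 7, depth 2).
Iteration 3: rows with manager_id in {4,7} -> Dave (id 5, depth 3).
Iteration 4: no rows with manager_id in {5}; recursion stops.
SUM(depth) = 0 + 1 + 1 + 1 + 1 + 2 + 2 + 3 = 11.

11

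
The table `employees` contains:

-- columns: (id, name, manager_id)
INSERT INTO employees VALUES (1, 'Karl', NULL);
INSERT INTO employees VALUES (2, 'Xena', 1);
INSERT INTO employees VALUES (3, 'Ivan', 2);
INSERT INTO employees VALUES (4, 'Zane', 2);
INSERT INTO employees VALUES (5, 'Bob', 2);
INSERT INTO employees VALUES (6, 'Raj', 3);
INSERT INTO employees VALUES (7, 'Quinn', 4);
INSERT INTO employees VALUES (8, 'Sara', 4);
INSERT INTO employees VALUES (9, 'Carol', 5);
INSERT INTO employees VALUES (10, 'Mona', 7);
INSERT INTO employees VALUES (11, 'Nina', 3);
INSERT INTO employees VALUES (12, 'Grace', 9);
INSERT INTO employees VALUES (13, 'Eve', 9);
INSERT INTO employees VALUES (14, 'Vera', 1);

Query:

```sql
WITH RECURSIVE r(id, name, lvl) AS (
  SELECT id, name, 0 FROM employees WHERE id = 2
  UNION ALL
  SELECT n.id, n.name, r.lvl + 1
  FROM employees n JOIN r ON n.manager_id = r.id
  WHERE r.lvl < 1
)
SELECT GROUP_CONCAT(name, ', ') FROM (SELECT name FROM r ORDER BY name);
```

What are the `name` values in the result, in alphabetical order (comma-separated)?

Base: id=2 (Xena) at lvl 0.
Iteration 1: rows with manager_id in {2} -> Ivan (id 3, lvl 1), Zane (id 4, lvl 1), Bob (id 5, lvl 1).
Iteration 2: lvl < 1 fails for all current rows; recursion stops.

Bob, Ivan, Xena, Zane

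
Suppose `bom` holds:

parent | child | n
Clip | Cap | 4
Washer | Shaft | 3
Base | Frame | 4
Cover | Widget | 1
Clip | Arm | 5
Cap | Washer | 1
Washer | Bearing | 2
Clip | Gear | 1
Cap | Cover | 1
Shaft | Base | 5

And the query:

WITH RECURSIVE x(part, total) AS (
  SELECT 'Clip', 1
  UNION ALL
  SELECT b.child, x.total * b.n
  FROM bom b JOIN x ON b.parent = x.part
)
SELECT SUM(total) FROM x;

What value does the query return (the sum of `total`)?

343

Base: (Clip, total=1).
Iteration 1: components of {Clip} -> Arm = 1*5 = 5, Cap = 1*4 = 4, Gear = 1*1 = 1.
Iteration 2: components of {Arm,Cap,Gear} -> Cover = 4*1 = 4, Washer = 4*1 = 4.
Iteration 3: components of {Cover,Washer} -> Bearing = 4*2 = 8, Shaft = 4*3 = 12, Widget = 4*1 = 4.
Iteration 4: components of {Bearing,Shaft,Widget} -> Base = 12*5 = 60.
Iteration 5: components of {Base} -> Frame = 60*4 = 240.
Iteration 6: no further components; recursion stops.
SUM(total) = 1 + 4 + 1 + 5 + 4 + 4 + 4 + 8 + 12 + 60 + 240 = 343.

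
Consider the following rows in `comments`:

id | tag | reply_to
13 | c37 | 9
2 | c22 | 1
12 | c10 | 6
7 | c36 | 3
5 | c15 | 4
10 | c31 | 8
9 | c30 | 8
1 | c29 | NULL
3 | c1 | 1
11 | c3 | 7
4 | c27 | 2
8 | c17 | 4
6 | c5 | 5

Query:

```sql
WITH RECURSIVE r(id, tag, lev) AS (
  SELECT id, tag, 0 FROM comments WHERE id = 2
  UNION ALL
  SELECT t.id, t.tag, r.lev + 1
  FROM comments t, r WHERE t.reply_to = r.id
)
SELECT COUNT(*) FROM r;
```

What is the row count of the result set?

Base: id=2 (c22) at lev 0.
Iteration 1: rows with reply_to in {2} -> c27 (id 4, lev 1).
Iteration 2: rows with reply_to in {4} -> c15 (id 5, lev 2), c17 (id 8, lev 2).
Iteration 3: rows with reply_to in {5,8} -> c5 (id 6, lev 3), c30 (id 9, lev 3), c31 (id 10, lev 3).
Iteration 4: rows with reply_to in {6,9,10} -> c10 (id 12, lev 4), c37 (id 13, lev 4).
Iteration 5: no rows with reply_to in {12,13}; recursion stops.
Total rows emitted: 9.

9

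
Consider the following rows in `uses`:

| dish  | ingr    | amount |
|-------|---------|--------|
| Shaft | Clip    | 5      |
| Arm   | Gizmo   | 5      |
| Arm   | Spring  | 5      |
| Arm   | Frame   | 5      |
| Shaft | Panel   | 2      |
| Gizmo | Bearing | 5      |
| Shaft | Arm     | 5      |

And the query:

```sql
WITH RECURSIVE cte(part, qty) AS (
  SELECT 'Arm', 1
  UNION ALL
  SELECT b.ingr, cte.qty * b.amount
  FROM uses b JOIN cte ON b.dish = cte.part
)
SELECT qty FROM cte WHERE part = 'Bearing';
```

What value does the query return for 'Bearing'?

25

Base: (Arm, qty=1).
Iteration 1: components of {Arm} -> Frame = 1*5 = 5, Gizmo = 1*5 = 5, Spring = 1*5 = 5.
Iteration 2: components of {Frame,Gizmo,Spring} -> Bearing = 5*5 = 25.
Iteration 3: no further components; recursion stops.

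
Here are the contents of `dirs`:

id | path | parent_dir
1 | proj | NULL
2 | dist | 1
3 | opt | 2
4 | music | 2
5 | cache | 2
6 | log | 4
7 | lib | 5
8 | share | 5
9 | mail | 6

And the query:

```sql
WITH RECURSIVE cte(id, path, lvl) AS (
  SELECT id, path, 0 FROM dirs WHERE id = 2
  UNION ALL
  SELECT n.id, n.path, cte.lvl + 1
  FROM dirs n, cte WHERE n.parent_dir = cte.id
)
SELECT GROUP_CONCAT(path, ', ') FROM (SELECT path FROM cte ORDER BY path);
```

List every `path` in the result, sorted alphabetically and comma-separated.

cache, dist, lib, log, mail, music, opt, share

Base: id=2 (dist) at lvl 0.
Iteration 1: rows with parent_dir in {2} -> opt (id 3, lvl 1), music (id 4, lvl 1), cache (id 5, lvl 1).
Iteration 2: rows with parent_dir in {3,4,5} -> log (id 6, lvl 2), lib (id 7, lvl 2), share (id 8, lvl 2).
Iteration 3: rows with parent_dir in {6,7,8} -> mail (id 9, lvl 3).
Iteration 4: no rows with parent_dir in {9}; recursion stops.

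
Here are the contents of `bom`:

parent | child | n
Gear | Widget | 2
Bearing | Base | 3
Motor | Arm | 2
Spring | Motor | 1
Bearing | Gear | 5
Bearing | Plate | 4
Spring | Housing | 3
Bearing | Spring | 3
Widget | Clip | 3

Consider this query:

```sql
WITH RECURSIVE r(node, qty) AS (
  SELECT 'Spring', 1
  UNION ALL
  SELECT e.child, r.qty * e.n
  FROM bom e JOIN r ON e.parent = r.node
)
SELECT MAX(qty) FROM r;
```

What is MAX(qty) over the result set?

3

Base: (Spring, qty=1).
Iteration 1: components of {Spring} -> Housing = 1*3 = 3, Motor = 1*1 = 1.
Iteration 2: components of {Housing,Motor} -> Arm = 1*2 = 2.
Iteration 3: no further components; recursion stops.
qty values: 1, 1, 3, 2; the maximum is 3.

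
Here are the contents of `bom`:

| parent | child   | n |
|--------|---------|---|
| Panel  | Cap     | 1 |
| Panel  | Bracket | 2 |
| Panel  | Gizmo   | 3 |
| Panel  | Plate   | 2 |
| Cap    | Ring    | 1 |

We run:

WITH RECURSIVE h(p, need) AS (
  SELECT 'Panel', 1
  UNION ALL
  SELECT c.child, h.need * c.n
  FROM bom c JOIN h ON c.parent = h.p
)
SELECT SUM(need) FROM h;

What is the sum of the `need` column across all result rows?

10

Base: (Panel, need=1).
Iteration 1: components of {Panel} -> Bracket = 1*2 = 2, Cap = 1*1 = 1, Gizmo = 1*3 = 3, Plate = 1*2 = 2.
Iteration 2: components of {Bracket,Cap,Gizmo,Plate} -> Ring = 1*1 = 1.
Iteration 3: no further components; recursion stops.
SUM(need) = 1 + 1 + 2 + 3 + 2 + 1 = 10.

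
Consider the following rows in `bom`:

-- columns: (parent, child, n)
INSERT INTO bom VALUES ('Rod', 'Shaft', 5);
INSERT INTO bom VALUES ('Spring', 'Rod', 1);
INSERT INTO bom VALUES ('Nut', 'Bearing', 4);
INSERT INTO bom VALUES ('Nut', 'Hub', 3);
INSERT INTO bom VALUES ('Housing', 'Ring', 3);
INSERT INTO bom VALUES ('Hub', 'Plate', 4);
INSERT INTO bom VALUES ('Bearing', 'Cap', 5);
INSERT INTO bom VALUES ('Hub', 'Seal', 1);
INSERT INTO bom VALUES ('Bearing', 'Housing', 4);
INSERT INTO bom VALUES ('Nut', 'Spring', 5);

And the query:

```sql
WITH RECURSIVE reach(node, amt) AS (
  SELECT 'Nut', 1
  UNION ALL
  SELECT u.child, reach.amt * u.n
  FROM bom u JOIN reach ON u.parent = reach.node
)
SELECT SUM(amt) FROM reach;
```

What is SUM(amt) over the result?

142

Base: (Nut, amt=1).
Iteration 1: components of {Nut} -> Bearing = 1*4 = 4, Hub = 1*3 = 3, Spring = 1*5 = 5.
Iteration 2: components of {Bearing,Hub,Spring} -> Cap = 4*5 = 20, Housing = 4*4 = 16, Plate = 3*4 = 12, Rod = 5*1 = 5, Seal = 3*1 = 3.
Iteration 3: components of {Cap,Housing,Plate,Rod,Seal} -> Ring = 16*3 = 48, Shaft = 5*5 = 25.
Iteration 4: no further components; recursion stops.
SUM(amt) = 1 + 4 + 5 + 3 + 20 + 16 + 5 + 12 + 3 + 48 + 25 = 142.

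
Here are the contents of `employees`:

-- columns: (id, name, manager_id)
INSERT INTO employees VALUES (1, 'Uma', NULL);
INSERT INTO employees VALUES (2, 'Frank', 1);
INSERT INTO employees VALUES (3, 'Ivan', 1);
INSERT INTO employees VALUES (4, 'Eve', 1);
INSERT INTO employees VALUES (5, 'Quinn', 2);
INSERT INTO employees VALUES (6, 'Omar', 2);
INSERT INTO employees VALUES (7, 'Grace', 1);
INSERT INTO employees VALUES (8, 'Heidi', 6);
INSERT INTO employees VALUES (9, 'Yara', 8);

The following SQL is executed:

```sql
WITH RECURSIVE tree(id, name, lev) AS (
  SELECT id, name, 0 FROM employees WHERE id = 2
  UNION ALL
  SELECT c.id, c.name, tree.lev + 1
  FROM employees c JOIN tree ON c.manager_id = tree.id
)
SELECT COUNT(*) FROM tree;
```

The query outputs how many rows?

Base: id=2 (Frank) at lev 0.
Iteration 1: rows with manager_id in {2} -> Quinn (id 5, lev 1), Omar (id 6, lev 1).
Iteration 2: rows with manager_id in {5,6} -> Heidi (id 8, lev 2).
Iteration 3: rows with manager_id in {8} -> Yara (id 9, lev 3).
Iteration 4: no rows with manager_id in {9}; recursion stops.
Total rows emitted: 5.

5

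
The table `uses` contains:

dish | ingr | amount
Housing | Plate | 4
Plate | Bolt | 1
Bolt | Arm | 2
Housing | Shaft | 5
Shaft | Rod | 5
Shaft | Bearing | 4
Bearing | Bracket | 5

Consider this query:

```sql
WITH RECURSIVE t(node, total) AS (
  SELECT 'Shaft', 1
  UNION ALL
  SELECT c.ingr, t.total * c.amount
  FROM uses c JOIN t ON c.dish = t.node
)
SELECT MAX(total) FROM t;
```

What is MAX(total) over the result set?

20

Base: (Shaft, total=1).
Iteration 1: components of {Shaft} -> Bearing = 1*4 = 4, Rod = 1*5 = 5.
Iteration 2: components of {Bearing,Rod} -> Bracket = 4*5 = 20.
Iteration 3: no further components; recursion stops.
total values: 1, 5, 4, 20; the maximum is 20.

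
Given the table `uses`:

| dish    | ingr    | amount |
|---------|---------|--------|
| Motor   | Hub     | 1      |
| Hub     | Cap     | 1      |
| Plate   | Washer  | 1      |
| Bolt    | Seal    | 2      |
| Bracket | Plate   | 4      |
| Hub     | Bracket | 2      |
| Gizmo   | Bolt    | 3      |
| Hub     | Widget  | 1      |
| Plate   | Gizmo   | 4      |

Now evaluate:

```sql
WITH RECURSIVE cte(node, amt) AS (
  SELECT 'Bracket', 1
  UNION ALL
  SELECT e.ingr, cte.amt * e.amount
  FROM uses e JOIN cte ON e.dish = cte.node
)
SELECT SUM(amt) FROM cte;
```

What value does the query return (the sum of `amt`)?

Base: (Bracket, amt=1).
Iteration 1: components of {Bracket} -> Plate = 1*4 = 4.
Iteration 2: components of {Plate} -> Gizmo = 4*4 = 16, Washer = 4*1 = 4.
Iteration 3: components of {Gizmo,Washer} -> Bolt = 16*3 = 48.
Iteration 4: components of {Bolt} -> Seal = 48*2 = 96.
Iteration 5: no further components; recursion stops.
SUM(amt) = 1 + 4 + 16 + 4 + 48 + 96 = 169.

169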